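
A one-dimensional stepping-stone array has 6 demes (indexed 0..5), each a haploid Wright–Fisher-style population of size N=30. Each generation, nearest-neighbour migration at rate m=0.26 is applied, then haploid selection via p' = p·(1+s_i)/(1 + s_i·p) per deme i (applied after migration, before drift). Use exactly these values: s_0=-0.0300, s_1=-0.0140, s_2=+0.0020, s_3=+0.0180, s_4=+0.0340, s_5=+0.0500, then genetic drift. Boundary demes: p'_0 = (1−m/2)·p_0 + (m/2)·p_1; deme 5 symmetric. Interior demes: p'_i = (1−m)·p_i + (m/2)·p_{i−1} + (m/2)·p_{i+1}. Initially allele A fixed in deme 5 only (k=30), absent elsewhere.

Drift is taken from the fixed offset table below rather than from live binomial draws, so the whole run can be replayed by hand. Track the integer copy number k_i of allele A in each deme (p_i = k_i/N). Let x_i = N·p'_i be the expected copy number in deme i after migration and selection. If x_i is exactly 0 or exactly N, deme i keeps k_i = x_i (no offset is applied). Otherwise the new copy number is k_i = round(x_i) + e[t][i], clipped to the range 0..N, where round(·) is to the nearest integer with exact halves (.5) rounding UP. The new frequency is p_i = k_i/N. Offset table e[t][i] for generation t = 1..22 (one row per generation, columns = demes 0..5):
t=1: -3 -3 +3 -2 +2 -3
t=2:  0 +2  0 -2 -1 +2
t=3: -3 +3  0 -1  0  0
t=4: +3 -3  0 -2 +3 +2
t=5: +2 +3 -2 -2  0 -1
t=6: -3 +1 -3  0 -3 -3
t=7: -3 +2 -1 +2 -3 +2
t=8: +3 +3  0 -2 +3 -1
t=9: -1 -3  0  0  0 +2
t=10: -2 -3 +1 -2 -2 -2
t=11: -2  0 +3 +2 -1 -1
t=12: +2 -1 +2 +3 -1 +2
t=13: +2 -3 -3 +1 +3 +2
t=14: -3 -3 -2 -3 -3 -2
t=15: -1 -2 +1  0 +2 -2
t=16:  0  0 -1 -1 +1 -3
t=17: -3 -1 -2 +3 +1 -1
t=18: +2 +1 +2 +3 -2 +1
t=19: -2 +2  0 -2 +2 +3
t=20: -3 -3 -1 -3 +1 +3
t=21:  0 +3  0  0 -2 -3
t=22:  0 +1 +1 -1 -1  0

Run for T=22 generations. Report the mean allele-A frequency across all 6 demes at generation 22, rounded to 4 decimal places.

0.2056

t=0: k=[0 0 0 0 0 30]
t=1: x=[0.0000 0.0000 0.0000 0.0000 4.0149 26.2626] k=[0 0 0 0 6 23]
t=2: x=[0.0000 0.0000 0.0000 0.7937 7.6185 21.0984] k=[0 0 0 0 7 23]
t=3: x=[0.0000 0.0000 0.0000 0.9259 8.3703 21.2259] k=[0 0 0 0 8 21]
t=4: x=[0.0000 0.0000 0.0000 1.0581 8.8573 19.6433] k=[0 0 0 0 12 22]
t=5: x=[0.0000 0.0000 0.0000 1.5866 11.9798 21.0101] k=[0 0 0 0 12 20]
t=6: x=[0.0000 0.0000 0.0000 1.5866 11.7179 19.2982] k=[0 0 0 2 9 16]
t=7: x=[0.0000 0.0000 0.2605 2.6934 9.2120 15.4558] k=[0 0 0 5 6 17]
t=8: x=[0.0000 0.0000 0.6513 4.5484 7.4863 15.9350] k=[0 0 1 3 10 15]
t=9: x=[0.0000 0.1282 1.1322 3.7076 9.9612 14.7156] k=[0 0 1 4 10 17]
t=10: x=[0.0000 0.1282 1.2624 4.4573 10.3555 16.4533] k=[0 0 2 2 8 14]
t=11: x=[0.0000 0.2564 1.7433 2.8253 8.1977 13.5817] k=[0 0 5 5 7 13]
t=12: x=[0.0000 0.6411 4.3574 5.3378 7.7100 12.5749] k=[0 0 6 8 7 15]
t=13: x=[0.0000 0.7694 5.4890 7.7118 8.3703 14.3247] k=[0 0 2 9 11 16]
t=14: x=[0.0000 0.2564 2.6548 8.4579 11.6272 15.7154] k=[0 0 1 5 9 14]
t=15: x=[0.0000 0.1282 1.3927 5.0748 9.3437 13.7124] k=[0 0 2 5 11 12]
t=16: x=[0.0000 0.2564 2.1340 5.4693 10.5778 12.2217] k=[0 0 1 4 12 9]
t=17: x=[0.0000 0.1282 1.2624 4.7205 10.8000 9.7076] k=[0 0 0 8 12 9]
t=18: x=[0.0000 0.0000 1.0420 7.5806 11.3247 9.7076] k=[0 0 3 11 9 11]
t=19: x=[0.0000 0.3846 3.6564 9.8175 9.7386 11.0787] k=[0 2 4 8 12 14]
t=20: x=[0.2523 1.9738 4.2673 8.1051 11.9798 14.1040] k=[0 0 3 5 13 17]
t=21: x=[0.0000 0.3846 2.8752 5.8637 12.7243 16.8414] k=[0 3 3 6 11 14]
t=22: x=[0.3784 2.5766 3.3960 6.3488 10.9716 13.9735] k=[0 4 4 5 10 14]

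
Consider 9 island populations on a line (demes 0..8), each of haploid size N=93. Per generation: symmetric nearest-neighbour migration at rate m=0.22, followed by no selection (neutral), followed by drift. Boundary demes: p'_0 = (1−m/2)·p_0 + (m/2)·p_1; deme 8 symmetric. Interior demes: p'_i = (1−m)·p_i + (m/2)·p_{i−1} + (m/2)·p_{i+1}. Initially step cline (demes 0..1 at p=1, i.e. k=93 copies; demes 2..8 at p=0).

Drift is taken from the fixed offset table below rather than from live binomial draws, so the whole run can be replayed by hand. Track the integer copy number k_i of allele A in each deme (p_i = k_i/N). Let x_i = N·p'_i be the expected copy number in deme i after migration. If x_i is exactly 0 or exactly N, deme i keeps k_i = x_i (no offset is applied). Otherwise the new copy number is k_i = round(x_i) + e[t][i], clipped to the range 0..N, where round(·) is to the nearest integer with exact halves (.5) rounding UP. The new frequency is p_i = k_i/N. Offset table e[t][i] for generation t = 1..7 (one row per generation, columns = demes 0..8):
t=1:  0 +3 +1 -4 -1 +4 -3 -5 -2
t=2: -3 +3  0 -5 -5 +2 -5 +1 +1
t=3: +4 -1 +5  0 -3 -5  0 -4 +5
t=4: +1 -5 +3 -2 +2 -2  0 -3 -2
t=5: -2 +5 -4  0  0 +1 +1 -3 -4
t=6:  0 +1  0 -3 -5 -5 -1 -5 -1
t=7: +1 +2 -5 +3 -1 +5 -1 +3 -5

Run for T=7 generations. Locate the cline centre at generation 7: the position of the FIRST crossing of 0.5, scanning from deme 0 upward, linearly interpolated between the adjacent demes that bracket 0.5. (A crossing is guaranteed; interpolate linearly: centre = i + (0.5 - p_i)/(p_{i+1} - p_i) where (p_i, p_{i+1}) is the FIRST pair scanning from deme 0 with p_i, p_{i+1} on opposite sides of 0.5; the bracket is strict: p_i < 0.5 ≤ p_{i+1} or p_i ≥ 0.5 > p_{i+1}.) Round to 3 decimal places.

t=0: k=[93 93 0 0 0 0 0 0 0]
t=1: x=[93.0000 82.7700 10.2300 0.0000 0.0000 0.0000 0.0000 0.0000 0.0000] k=[93 86 11 0 0 0 0 0 0]
t=2: x=[92.2300 78.5200 18.0400 1.2100 0.0000 0.0000 0.0000 0.0000 0.0000] k=[89 82 18 0 0 0 0 0 0]
t=3: x=[88.2300 75.7300 23.0600 1.9800 0.0000 0.0000 0.0000 0.0000 0.0000] k=[92 75 28 2 0 0 0 0 0]
t=4: x=[90.1300 71.7000 30.3100 4.6400 0.2200 0.0000 0.0000 0.0000 0.0000] k=[91 67 33 3 2 0 0 0 0]
t=5: x=[88.3600 65.9000 33.4400 6.1900 1.8900 0.2200 0.0000 0.0000 0.0000] k=[86 71 29 6 2 1 0 0 0]
t=6: x=[84.3500 68.0300 31.0900 8.0900 2.3300 1.0000 0.1100 0.0000 0.0000] k=[84 69 31 5 0 0 0 0 0]
t=7: x=[82.3500 66.4700 32.3200 7.3100 0.5500 0.0000 0.0000 0.0000 0.0000] k=[83 68 27 10 0 0 0 0 0]

1.524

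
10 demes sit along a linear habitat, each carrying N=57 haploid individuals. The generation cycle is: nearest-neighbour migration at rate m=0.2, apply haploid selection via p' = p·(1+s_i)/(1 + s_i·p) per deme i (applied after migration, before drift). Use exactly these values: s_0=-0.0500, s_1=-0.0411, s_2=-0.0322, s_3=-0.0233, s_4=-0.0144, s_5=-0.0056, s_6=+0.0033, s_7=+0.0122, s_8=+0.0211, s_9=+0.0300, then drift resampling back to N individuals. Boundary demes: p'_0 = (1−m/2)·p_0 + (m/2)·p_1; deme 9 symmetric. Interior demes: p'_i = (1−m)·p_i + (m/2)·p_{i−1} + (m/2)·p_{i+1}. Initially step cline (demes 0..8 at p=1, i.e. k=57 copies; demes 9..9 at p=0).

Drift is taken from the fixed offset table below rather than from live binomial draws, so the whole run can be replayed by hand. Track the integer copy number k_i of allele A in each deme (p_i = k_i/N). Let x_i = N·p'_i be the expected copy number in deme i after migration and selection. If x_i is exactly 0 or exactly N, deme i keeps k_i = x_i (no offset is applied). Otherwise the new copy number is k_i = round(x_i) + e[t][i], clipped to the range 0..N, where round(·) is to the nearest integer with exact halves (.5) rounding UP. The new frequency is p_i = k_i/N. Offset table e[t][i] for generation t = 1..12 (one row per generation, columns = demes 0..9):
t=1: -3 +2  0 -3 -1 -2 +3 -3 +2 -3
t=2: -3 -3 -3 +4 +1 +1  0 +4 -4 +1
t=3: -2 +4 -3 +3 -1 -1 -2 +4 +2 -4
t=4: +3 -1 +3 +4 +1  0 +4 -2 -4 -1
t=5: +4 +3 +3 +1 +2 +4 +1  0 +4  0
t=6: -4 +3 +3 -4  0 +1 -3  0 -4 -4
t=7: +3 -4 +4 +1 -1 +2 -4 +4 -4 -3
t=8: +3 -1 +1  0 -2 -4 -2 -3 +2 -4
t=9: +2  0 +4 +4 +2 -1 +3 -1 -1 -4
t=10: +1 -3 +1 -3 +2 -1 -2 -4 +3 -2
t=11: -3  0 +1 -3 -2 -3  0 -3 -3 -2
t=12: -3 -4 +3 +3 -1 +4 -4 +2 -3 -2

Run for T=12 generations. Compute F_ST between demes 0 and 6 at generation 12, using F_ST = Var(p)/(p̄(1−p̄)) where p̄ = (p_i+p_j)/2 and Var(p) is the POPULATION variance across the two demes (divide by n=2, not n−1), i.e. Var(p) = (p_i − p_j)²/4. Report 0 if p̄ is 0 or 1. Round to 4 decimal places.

0.1287

t=0: k=[57 57 57 57 57 57 57 57 57 0]
t=1: x=[57.0000 57.0000 57.0000 57.0000 57.0000 57.0000 57.0000 57.0000 51.4062 5.8534] k=[57 57 57 57 57 57 57 57 53 3]
t=2: x=[57.0000 57.0000 57.0000 57.0000 57.0000 57.0000 57.0000 56.6048 48.5514 8.2055] k=[57 57 57 57 57 57 57 57 45 9]
t=3: x=[57.0000 57.0000 57.0000 57.0000 57.0000 57.0000 57.0000 55.8142 42.8236 12.8925] k=[57 57 57 57 57 57 57 57 45 9]
t=4: x=[57.0000 57.0000 57.0000 57.0000 57.0000 57.0000 57.0000 55.8142 42.8236 12.8925] k=[57 57 57 57 57 57 57 54 39 12]
t=5: x=[57.0000 57.0000 57.0000 57.0000 57.0000 57.0000 56.7010 52.8469 38.0650 15.0248] k=[57 57 57 57 57 57 57 53 42 15]
t=6: x=[57.0000 57.0000 57.0000 57.0000 57.0000 57.0000 56.6013 52.3520 40.6446 18.0627] k=[57 57 57 57 57 57 54 52 37 14]
t=7: x=[57.0000 57.0000 57.0000 57.0000 57.0000 56.6983 54.1091 50.7676 36.4750 16.6462] k=[57 57 57 57 57 57 50 55 32 14]
t=8: x=[57.0000 57.0000 57.0000 57.0000 57.0000 56.2961 51.2171 52.2530 32.7912 16.1398] k=[57 57 57 57 57 52 49 49 35 12]
t=9: x=[57.0000 57.0000 57.0000 57.0000 56.4928 52.1753 49.3219 47.6948 34.3855 14.6190] k=[57 57 57 57 57 51 52 47 33 11]
t=10: x=[57.0000 57.0000 57.0000 57.0000 56.3913 51.6729 51.4166 46.2065 32.4921 13.5022] k=[57 57 57 57 57 51 49 42 35 12]
t=11: x=[57.0000 57.0000 57.0000 57.0000 56.3913 51.3716 48.5238 42.1336 33.6882 14.6190] k=[57 57 57 57 54 48 49 39 31 13]
t=12: x=[57.0000 57.0000 57.0000 56.6929 53.6546 48.6601 47.9252 39.3481 30.2965 15.1262] k=[57 57 57 57 53 53 44 41 27 13]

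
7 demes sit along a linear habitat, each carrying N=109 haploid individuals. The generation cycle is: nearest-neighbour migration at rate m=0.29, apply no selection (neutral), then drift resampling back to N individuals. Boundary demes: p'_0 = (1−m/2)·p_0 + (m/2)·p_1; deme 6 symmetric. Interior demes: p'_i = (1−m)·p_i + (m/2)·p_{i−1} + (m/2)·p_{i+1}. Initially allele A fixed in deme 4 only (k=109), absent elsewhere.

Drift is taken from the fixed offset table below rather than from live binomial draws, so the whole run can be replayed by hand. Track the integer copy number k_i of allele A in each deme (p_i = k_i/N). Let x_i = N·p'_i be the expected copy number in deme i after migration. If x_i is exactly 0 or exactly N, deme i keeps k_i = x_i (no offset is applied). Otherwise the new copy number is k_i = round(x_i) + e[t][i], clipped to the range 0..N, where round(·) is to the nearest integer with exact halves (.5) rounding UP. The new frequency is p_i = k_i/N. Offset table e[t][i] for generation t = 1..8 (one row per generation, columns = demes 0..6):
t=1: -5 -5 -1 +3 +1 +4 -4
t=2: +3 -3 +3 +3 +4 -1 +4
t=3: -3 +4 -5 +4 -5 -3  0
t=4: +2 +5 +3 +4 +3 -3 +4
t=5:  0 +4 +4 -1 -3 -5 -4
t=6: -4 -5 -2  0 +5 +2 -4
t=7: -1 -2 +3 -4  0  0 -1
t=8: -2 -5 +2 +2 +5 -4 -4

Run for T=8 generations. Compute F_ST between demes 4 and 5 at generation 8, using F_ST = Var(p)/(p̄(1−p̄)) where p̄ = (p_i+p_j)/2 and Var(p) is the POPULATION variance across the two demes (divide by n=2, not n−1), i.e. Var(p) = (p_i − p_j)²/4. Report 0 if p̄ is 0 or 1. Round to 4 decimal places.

t=0: k=[0 0 0 0 109 0 0]
t=1: x=[0.0000 0.0000 0.0000 15.8050 77.3900 15.8050 0.0000] k=[0 0 0 19 78 20 0]
t=2: x=[0.0000 0.0000 2.7550 24.8000 61.0350 25.5100 2.9000] k=[0 0 6 28 65 25 7]
t=3: x=[0.0000 0.8700 8.3200 30.1750 53.8350 28.1900 9.6100] k=[0 5 3 34 49 25 10]
t=4: x=[0.7250 3.9850 7.7850 31.6800 43.3450 26.3050 12.1750] k=[3 9 11 36 46 23 16]
t=5: x=[3.8700 8.4200 14.3350 33.8250 41.2150 25.3200 17.0150] k=[4 12 18 33 38 20 13]
t=6: x=[5.1600 11.7100 19.3050 31.5500 34.6650 21.5950 14.0150] k=[1 7 17 32 40 24 10]
t=7: x=[1.8700 7.5800 17.7250 30.9850 36.5200 24.2900 12.0300] k=[1 6 21 27 37 24 11]
t=8: x=[1.7250 7.4500 19.6950 27.5800 33.6650 24.0000 12.8850] k=[0 2 22 30 39 20 9]

0.0385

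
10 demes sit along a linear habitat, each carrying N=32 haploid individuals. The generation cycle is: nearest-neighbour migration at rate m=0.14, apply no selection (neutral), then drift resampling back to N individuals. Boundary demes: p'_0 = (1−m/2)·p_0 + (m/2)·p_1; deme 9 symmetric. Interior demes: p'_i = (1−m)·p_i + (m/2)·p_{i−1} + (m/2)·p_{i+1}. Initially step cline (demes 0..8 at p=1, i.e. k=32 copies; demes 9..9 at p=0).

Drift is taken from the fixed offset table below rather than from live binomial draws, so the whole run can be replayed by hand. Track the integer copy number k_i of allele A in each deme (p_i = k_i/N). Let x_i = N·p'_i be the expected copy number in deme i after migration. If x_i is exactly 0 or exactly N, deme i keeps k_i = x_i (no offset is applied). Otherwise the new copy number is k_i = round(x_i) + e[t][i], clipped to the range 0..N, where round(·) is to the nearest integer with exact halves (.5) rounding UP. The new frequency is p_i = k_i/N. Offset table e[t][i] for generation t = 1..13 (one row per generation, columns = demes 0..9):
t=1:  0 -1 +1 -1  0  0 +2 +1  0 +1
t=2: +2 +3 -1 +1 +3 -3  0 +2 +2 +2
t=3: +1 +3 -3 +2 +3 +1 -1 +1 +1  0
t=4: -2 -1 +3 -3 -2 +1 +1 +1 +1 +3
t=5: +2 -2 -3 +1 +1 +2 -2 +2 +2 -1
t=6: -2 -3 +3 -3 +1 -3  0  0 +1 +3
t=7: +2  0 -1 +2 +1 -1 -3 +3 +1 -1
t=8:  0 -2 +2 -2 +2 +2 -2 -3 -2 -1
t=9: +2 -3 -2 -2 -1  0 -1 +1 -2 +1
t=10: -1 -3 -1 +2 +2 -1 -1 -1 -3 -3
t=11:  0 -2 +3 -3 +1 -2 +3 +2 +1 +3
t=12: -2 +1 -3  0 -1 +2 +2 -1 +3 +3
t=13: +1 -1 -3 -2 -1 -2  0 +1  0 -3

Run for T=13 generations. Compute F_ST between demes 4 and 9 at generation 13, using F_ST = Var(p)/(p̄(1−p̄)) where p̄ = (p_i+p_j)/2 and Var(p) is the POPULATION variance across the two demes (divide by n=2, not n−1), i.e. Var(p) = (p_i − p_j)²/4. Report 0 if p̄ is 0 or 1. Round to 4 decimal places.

0.1646

t=0: k=[32 32 32 32 32 32 32 32 32 0]
t=1: x=[32.0000 32.0000 32.0000 32.0000 32.0000 32.0000 32.0000 32.0000 29.7600 2.2400] k=[32 32 32 32 32 32 32 32 30 3]
t=2: x=[32.0000 32.0000 32.0000 32.0000 32.0000 32.0000 32.0000 31.8600 28.2500 4.8900] k=[32 32 32 32 32 32 32 32 30 7]
t=3: x=[32.0000 32.0000 32.0000 32.0000 32.0000 32.0000 32.0000 31.8600 28.5300 8.6100] k=[32 32 32 32 32 32 32 32 30 9]
t=4: x=[32.0000 32.0000 32.0000 32.0000 32.0000 32.0000 32.0000 31.8600 28.6700 10.4700] k=[32 32 32 32 32 32 32 32 30 13]
t=5: x=[32.0000 32.0000 32.0000 32.0000 32.0000 32.0000 32.0000 31.8600 28.9500 14.1900] k=[32 32 32 32 32 32 32 32 31 13]
t=6: x=[32.0000 32.0000 32.0000 32.0000 32.0000 32.0000 32.0000 31.9300 29.8100 14.2600] k=[32 32 32 32 32 32 32 32 31 17]
t=7: x=[32.0000 32.0000 32.0000 32.0000 32.0000 32.0000 32.0000 31.9300 30.0900 17.9800] k=[32 32 32 32 32 32 32 32 31 17]
t=8: x=[32.0000 32.0000 32.0000 32.0000 32.0000 32.0000 32.0000 31.9300 30.0900 17.9800] k=[32 32 32 32 32 32 32 29 28 17]
t=9: x=[32.0000 32.0000 32.0000 32.0000 32.0000 32.0000 31.7900 29.1400 27.3000 17.7700] k=[32 32 32 32 32 32 31 30 25 19]
t=10: x=[32.0000 32.0000 32.0000 32.0000 32.0000 31.9300 31.0000 29.7200 24.9300 19.4200] k=[32 32 32 32 32 31 30 29 22 16]
t=11: x=[32.0000 32.0000 32.0000 32.0000 31.9300 31.0000 30.0000 28.5800 22.0700 16.4200] k=[32 32 32 32 32 29 32 31 23 19]
t=12: x=[32.0000 32.0000 32.0000 32.0000 31.7900 29.4200 31.7200 30.5100 23.2800 19.2800] k=[32 32 32 32 31 31 32 30 26 22]
t=13: x=[32.0000 32.0000 32.0000 31.9300 31.0700 31.0700 31.7900 29.8600 26.0000 22.2800] k=[32 32 32 30 30 29 32 31 26 19]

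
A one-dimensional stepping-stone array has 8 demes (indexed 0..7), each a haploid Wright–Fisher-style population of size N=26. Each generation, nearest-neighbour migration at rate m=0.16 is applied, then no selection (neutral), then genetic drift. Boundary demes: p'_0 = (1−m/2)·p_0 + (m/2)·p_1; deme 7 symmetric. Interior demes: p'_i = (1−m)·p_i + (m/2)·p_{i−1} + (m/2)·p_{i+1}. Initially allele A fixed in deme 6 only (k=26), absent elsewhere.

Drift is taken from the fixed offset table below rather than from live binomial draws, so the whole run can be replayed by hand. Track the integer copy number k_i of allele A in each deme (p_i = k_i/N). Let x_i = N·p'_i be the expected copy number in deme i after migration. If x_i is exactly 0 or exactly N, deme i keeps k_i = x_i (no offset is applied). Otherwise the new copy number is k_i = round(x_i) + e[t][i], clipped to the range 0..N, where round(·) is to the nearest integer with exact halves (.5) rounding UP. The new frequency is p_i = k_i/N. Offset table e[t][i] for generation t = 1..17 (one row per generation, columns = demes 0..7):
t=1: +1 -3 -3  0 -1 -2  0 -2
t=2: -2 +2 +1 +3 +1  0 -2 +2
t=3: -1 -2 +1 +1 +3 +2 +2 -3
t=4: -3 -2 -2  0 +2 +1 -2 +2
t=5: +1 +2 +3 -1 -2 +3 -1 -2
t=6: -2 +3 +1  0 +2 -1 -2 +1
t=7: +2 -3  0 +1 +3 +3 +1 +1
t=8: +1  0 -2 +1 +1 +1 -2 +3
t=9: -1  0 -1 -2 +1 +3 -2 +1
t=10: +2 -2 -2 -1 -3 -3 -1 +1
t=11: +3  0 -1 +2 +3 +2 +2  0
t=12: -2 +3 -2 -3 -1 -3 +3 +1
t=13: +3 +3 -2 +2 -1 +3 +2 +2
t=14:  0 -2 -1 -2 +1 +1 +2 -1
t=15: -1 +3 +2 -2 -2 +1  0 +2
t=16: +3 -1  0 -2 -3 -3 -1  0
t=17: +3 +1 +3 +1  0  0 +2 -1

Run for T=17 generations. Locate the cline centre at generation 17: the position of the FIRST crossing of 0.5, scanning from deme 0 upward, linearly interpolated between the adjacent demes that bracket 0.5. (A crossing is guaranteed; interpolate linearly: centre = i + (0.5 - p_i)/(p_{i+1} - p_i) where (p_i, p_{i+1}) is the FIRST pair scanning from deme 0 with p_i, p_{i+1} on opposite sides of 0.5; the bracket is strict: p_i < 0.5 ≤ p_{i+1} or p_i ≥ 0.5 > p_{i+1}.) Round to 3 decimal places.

t=0: k=[0 0 0 0 0 0 26 0]
t=1: x=[0.0000 0.0000 0.0000 0.0000 0.0000 2.0800 21.8400 2.0800] k=[0 0 0 0 0 0 22 0]
t=2: x=[0.0000 0.0000 0.0000 0.0000 0.0000 1.7600 18.4800 1.7600] k=[0 0 0 0 0 2 16 4]
t=3: x=[0.0000 0.0000 0.0000 0.0000 0.1600 2.9600 13.9200 4.9600] k=[0 0 0 0 3 5 16 2]
t=4: x=[0.0000 0.0000 0.0000 0.2400 2.9200 5.7200 14.0000 3.1200] k=[0 0 0 0 5 7 12 5]
t=5: x=[0.0000 0.0000 0.0000 0.4000 4.7600 7.2400 11.0400 5.5600] k=[0 0 0 0 3 10 10 4]
t=6: x=[0.0000 0.0000 0.0000 0.2400 3.3200 9.4400 9.5200 4.4800] k=[0 0 0 0 5 8 8 5]
t=7: x=[0.0000 0.0000 0.0000 0.4000 4.8400 7.7600 7.7600 5.2400] k=[0 0 0 1 8 11 9 6]
t=8: x=[0.0000 0.0000 0.0800 1.4800 7.6800 10.6000 8.9200 6.2400] k=[0 0 0 2 9 12 7 9]
t=9: x=[0.0000 0.0000 0.1600 2.4000 8.6800 11.3600 7.5600 8.8400] k=[0 0 0 0 10 14 6 10]
t=10: x=[0.0000 0.0000 0.0000 0.8000 9.5200 13.0400 6.9600 9.6800] k=[0 0 0 0 7 10 6 11]
t=11: x=[0.0000 0.0000 0.0000 0.5600 6.6800 9.4400 6.7200 10.6000] k=[0 0 0 3 10 11 9 11]
t=12: x=[0.0000 0.0000 0.2400 3.3200 9.5200 10.7600 9.3200 10.8400] k=[0 0 0 0 9 8 12 12]
t=13: x=[0.0000 0.0000 0.0000 0.7200 8.2000 8.4000 11.6800 12.0000] k=[0 0 0 3 7 11 14 14]
t=14: x=[0.0000 0.0000 0.2400 3.0800 7.0000 10.9200 13.7600 14.0000] k=[0 0 0 1 8 12 16 13]
t=15: x=[0.0000 0.0000 0.0800 1.4800 7.7600 12.0000 15.4400 13.2400] k=[0 0 2 0 6 13 15 15]
t=16: x=[0.0000 0.1600 1.6800 0.6400 6.0800 12.6000 14.8400 15.0000] k=[0 0 2 0 3 10 14 15]
t=17: x=[0.0000 0.1600 1.6800 0.4000 3.3200 9.7600 13.7600 14.9200] k=[0 1 5 1 3 10 16 14]

5.500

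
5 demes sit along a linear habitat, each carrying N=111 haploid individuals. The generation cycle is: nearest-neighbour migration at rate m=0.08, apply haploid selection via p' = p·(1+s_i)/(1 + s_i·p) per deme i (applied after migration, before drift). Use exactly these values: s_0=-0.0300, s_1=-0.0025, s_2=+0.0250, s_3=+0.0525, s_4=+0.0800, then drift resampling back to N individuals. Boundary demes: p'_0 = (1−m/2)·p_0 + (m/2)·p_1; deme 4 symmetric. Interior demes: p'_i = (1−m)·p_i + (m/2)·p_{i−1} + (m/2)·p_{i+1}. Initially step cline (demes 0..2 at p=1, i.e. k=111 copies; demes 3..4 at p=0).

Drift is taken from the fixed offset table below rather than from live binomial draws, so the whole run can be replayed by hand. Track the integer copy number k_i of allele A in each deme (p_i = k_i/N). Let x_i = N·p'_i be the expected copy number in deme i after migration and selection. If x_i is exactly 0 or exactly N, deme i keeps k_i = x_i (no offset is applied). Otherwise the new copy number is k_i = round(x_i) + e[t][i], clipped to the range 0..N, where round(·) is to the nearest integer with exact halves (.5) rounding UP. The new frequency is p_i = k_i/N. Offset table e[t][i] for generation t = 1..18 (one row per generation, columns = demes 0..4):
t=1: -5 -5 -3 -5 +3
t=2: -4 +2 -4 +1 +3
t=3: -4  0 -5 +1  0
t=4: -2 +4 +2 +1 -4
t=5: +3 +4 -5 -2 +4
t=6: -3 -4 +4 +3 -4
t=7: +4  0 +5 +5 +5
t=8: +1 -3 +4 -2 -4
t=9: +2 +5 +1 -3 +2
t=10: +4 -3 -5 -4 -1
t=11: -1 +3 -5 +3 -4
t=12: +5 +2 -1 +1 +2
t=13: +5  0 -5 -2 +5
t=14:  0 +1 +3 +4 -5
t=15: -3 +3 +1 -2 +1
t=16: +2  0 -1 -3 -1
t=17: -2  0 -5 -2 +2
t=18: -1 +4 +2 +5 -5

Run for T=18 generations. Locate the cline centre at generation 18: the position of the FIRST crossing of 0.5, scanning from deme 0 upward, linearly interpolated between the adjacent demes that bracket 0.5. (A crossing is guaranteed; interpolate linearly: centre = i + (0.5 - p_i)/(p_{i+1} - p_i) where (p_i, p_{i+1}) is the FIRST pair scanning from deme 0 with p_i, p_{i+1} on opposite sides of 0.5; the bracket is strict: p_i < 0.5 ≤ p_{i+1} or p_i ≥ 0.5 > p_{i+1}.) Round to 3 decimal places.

t=0: k=[111 111 111 0 0]
t=1: x=[111.0000 111.0000 106.6641 4.6633 0.0000] k=[111 111 104 0 0]
t=2: x=[111.0000 110.7193 100.3599 4.3698 0.0000] k=[111 111 96 5 0]
t=3: x=[111.0000 110.3985 93.3300 8.8478 0.2160] k=[111 110 88 10 0]
t=4: x=[110.9588 109.1555 86.2383 13.3077 0.4319] k=[109 111 88 14 0]
t=5: x=[109.0217 109.9975 86.4356 17.1281 0.6046] k=[111 111 81 15 5]
t=6: x=[111.0000 109.7970 80.1135 17.9983 5.8094] k=[111 106 84 21 2]
t=7: x=[110.7938 105.3065 82.8816 23.6998 2.9749] k=[111 105 88 29 8]
t=8: x=[110.7526 104.5448 86.7907 31.6652 9.4868] k=[111 102 91 30 5]
t=9: x=[110.6289 101.8991 89.4323 32.6057 6.4521] k=[111 107 90 30 8]
t=10: x=[110.8351 106.4691 88.7229 32.6875 9.5294] k=[111 103 84 29 9]
t=11: x=[110.6701 102.5405 83.0792 31.5425 10.5098] k=[110 106 78 35 7]
t=12: x=[109.8045 105.0259 77.9757 36.8486 8.7186] k=[111 107 77 38 11]
t=13: x=[110.8351 105.9479 77.2230 39.7763 12.9338] k=[111 106 72 38 18]
t=14: x=[110.7938 104.8254 72.6223 39.8575 20.0326] k=[111 106 76 44 15]
t=15: x=[110.7938 104.9858 76.5098 45.4871 17.2519] k=[108 108 78 43 18]
t=16: x=[107.9098 106.7899 78.3717 44.7597 20.2428] k=[110 107 77 42 19]
t=17: x=[109.8457 105.9079 77.3815 43.8296 21.2091] k=[108 106 72 42 23]
t=18: x=[107.8275 104.7052 72.7811 43.7891 25.2288] k=[107 109 75 49 20]

2.750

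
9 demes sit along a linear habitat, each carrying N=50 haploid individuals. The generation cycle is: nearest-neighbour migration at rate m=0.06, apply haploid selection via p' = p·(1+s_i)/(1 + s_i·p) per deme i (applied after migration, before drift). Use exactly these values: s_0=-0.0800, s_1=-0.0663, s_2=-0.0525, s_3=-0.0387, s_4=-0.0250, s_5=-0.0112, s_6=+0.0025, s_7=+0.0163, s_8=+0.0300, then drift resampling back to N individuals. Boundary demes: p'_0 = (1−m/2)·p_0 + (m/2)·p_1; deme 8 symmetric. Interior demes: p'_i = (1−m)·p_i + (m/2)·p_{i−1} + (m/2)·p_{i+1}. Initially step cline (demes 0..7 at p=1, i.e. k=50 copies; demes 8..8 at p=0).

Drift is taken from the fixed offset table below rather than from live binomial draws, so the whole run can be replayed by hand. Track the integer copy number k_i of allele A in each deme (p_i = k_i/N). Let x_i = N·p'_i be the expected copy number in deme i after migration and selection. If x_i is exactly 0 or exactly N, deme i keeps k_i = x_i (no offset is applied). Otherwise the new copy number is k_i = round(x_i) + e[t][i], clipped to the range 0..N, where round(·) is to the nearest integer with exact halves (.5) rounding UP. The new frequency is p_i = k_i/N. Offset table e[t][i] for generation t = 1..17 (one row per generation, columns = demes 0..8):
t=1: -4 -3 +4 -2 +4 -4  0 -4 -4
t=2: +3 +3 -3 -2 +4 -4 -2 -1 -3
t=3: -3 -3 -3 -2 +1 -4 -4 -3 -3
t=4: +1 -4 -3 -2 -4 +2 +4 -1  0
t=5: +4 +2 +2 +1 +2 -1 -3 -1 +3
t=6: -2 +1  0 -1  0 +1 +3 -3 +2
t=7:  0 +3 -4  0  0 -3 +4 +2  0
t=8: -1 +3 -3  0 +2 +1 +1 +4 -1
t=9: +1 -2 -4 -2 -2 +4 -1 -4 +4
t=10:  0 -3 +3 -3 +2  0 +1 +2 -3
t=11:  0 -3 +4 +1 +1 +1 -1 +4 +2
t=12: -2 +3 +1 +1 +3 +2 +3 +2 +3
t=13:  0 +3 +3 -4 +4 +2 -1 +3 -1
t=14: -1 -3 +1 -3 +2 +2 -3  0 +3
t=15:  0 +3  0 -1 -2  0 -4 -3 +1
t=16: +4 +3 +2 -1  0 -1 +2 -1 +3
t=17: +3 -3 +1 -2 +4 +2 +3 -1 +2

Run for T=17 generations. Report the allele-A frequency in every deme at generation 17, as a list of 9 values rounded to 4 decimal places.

[1.0000, 1.0000, 1.0000, 0.7000, 1.0000, 1.0000, 0.9400, 0.7800, 0.6400]

t=0: k=[50 50 50 50 50 50 50 50 0]
t=1: x=[50.0000 50.0000 50.0000 50.0000 50.0000 50.0000 50.0000 48.5233 1.5436] k=[50 50 50 50 50 50 50 45 0]
t=2: x=[50.0000 50.0000 50.0000 50.0000 50.0000 50.0000 49.8504 43.8873 1.3894] k=[50 50 50 50 50 50 48 43 0]
t=3: x=[50.0000 50.0000 50.0000 50.0000 50.0000 49.9393 47.9150 41.9696 1.3277] k=[50 50 50 50 50 46 44 39 0]
t=4: x=[50.0000 50.0000 50.0000 50.0000 49.8769 46.0189 43.9233 38.1270 1.2043] k=[50 50 50 50 46 48 48 37 1]
t=5: x=[50.0000 50.0000 50.0000 49.8752 46.0897 47.9176 47.6755 36.4106 2.1397] k=[50 50 50 50 48 47 45 35 5]
t=6: x=[50.0000 50.0000 50.0000 49.9376 47.9815 46.9378 44.7717 34.5730 6.0556] k=[50 50 50 49 48 48 48 32 8]
t=7: x=[50.0000 50.0000 49.9683 48.9606 47.9815 47.9783 47.5259 31.9469 8.9349] k=[50 50 46 49 48 45 50 34 9]
t=8: x=[50.0000 49.8715 46.0167 48.8360 47.8894 45.1913 49.3716 33.9070 9.9841] k=[50 50 43 49 50 46 50 38 9]
t=9: x=[50.0000 49.7752 43.0745 48.8048 49.8462 46.2006 49.5212 37.6410 10.1063] k=[50 48 39 47 48 50 49 34 14]
t=10: x=[49.9348 47.6405 39.0560 46.6694 47.9815 49.9090 48.5834 34.0263 14.9074] k=[50 45 42 44 50 50 50 36 12]
t=11: x=[49.8370 44.7461 41.7865 43.9121 49.8154 50.0000 49.5810 35.8645 13.0024] k=[50 42 46 45 50 50 49 40 15]
t=12: x=[49.7392 41.9053 45.6401 45.0053 49.8462 49.9697 48.7630 39.6533 16.0706] k=[48 45 47 46 50 50 50 42 19]
t=13: x=[47.7365 44.8411 46.7499 46.0074 49.8769 50.0000 49.7606 41.6629 20.0439] k=[48 48 50 42 50 50 49 45 19]
t=14: x=[47.8336 47.9280 49.6835 42.2243 49.7539 49.9697 48.9127 44.4206 20.1344] k=[47 45 50 39 50 50 46 44 23]
t=15: x=[46.6915 44.9045 49.4937 39.3325 49.6616 49.8786 46.0691 43.5217 23.9986] k=[47 48 49 38 48 50 42 41 25]
t=16: x=[46.7883 47.8641 48.5668 38.2796 47.7052 49.6966 42.2264 40.6733 25.8492] k=[50 50 50 37 48 49 44 40 29]
t=17: x=[50.0000 50.0000 49.5886 37.3507 47.6438 48.8070 44.0431 39.9207 29.6875] k=[50 50 50 35 50 50 47 39 32]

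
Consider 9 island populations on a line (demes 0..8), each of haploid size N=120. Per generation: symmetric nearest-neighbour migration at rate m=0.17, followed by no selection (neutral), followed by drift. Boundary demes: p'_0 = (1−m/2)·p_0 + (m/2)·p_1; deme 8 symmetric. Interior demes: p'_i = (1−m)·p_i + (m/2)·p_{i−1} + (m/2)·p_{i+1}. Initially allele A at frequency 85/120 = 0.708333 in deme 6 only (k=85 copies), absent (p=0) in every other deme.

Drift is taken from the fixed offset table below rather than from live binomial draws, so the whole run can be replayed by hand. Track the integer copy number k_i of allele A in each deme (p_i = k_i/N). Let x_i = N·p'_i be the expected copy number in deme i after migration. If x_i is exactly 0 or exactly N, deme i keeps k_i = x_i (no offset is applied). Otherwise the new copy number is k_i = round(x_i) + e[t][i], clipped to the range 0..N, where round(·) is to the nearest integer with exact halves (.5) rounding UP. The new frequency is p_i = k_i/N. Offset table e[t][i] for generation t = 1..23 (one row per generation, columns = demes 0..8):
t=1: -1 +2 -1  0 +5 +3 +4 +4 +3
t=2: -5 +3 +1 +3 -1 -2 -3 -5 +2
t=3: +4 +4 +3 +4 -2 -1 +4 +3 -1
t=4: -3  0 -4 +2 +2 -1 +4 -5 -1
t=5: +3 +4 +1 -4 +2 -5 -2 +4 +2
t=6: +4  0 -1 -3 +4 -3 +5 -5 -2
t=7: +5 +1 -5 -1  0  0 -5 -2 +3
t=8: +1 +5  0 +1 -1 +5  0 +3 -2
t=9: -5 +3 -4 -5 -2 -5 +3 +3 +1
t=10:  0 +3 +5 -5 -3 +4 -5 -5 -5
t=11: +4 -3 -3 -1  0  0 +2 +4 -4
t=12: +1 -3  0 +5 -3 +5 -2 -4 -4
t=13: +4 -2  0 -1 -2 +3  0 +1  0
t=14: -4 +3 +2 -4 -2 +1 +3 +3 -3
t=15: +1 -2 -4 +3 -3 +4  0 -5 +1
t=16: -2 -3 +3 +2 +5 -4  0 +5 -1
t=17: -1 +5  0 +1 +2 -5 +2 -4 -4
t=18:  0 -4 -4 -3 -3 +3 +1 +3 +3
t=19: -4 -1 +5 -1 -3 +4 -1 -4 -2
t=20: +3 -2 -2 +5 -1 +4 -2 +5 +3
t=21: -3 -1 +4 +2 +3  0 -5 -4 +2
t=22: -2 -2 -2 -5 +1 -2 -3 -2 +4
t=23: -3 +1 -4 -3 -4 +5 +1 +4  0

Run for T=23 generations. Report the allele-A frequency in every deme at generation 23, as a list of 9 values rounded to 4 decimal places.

[0.0000, 0.0083, 0.0000, 0.0167, 0.0750, 0.1917, 0.1083, 0.1250, 0.1167]

t=0: k=[0 0 0 0 0 0 85 0 0]
t=1: x=[0.0000 0.0000 0.0000 0.0000 0.0000 7.2250 70.5500 7.2250 0.0000] k=[0 0 0 0 0 10 75 11 0]
t=2: x=[0.0000 0.0000 0.0000 0.0000 0.8500 14.6750 64.0350 15.5050 0.9350] k=[0 0 0 0 0 13 61 11 3]
t=3: x=[0.0000 0.0000 0.0000 0.0000 1.1050 15.9750 52.6700 14.5700 3.6800] k=[0 0 0 0 0 15 57 18 3]
t=4: x=[0.0000 0.0000 0.0000 0.0000 1.2750 17.2950 50.1150 20.0400 4.2750] k=[0 0 0 0 3 16 54 15 3]
t=5: x=[0.0000 0.0000 0.0000 0.2550 3.8500 18.1250 47.4550 17.2950 4.0200] k=[0 0 0 0 6 13 45 21 6]
t=6: x=[0.0000 0.0000 0.0000 0.5100 6.0850 15.1250 40.2400 21.7650 7.2750] k=[0 0 0 0 10 12 45 17 5]
t=7: x=[0.0000 0.0000 0.0000 0.8500 9.3200 14.6350 39.8150 18.3600 6.0200] k=[0 0 0 0 9 15 35 16 9]
t=8: x=[0.0000 0.0000 0.0000 0.7650 8.7450 16.1900 31.6850 17.0200 9.5950] k=[0 0 0 2 8 21 32 20 8]
t=9: x=[0.0000 0.0000 0.1700 2.3400 8.5950 20.8300 30.0450 20.0000 9.0200] k=[0 0 0 0 7 16 33 23 10]
t=10: x=[0.0000 0.0000 0.0000 0.5950 7.1700 16.6800 30.7050 22.7450 11.1050] k=[0 0 0 0 4 21 26 18 6]
t=11: x=[0.0000 0.0000 0.0000 0.3400 5.1050 19.9800 24.8950 17.6600 7.0200] k=[0 0 0 0 5 20 27 22 3]
t=12: x=[0.0000 0.0000 0.0000 0.4250 5.8500 19.3200 25.9800 20.8100 4.6150] k=[0 0 0 5 3 24 24 17 1]
t=13: x=[0.0000 0.0000 0.4250 4.4050 4.9550 22.2150 23.4050 16.2350 2.3600] k=[0 0 0 3 3 25 23 17 2]
t=14: x=[0.0000 0.0000 0.2550 2.7450 4.8700 22.9600 22.6600 16.2350 3.2750] k=[0 0 2 0 3 24 26 19 0]
t=15: x=[0.0000 0.1700 1.6600 0.4250 4.5300 22.3850 25.2350 17.9800 1.6150] k=[0 0 0 3 2 26 25 13 3]
t=16: x=[0.0000 0.0000 0.2550 2.6600 4.1250 23.8750 24.0650 13.1700 3.8500] k=[0 0 3 5 9 20 24 18 3]
t=17: x=[0.0000 0.2550 2.9150 5.1700 9.5950 19.4050 23.1500 17.2350 4.2750] k=[0 5 3 6 12 14 25 13 0]
t=18: x=[0.4250 4.4050 3.4250 6.2550 11.6600 14.7650 23.0450 12.9150 1.1050] k=[0 0 0 3 9 18 24 16 4]
t=19: x=[0.0000 0.0000 0.2550 3.2550 9.2550 17.7450 22.8100 15.6600 5.0200] k=[0 0 5 2 6 22 22 12 3]
t=20: x=[0.0000 0.4250 4.3200 2.5950 7.0200 20.6400 21.1500 12.0850 3.7650] k=[0 0 2 8 6 25 19 17 7]
t=21: x=[0.0000 0.1700 2.3400 7.3200 7.7850 22.8750 19.3400 16.3200 7.8500] k=[0 0 6 9 11 23 14 12 10]
t=22: x=[0.0000 0.5100 5.7450 8.9150 11.8500 21.2150 14.5950 12.0000 10.1700] k=[0 0 4 4 13 19 12 10 14]
t=23: x=[0.0000 0.3400 3.6600 4.7650 12.7450 17.8950 12.4250 10.5100 13.6600] k=[0 1 0 2 9 23 13 15 14]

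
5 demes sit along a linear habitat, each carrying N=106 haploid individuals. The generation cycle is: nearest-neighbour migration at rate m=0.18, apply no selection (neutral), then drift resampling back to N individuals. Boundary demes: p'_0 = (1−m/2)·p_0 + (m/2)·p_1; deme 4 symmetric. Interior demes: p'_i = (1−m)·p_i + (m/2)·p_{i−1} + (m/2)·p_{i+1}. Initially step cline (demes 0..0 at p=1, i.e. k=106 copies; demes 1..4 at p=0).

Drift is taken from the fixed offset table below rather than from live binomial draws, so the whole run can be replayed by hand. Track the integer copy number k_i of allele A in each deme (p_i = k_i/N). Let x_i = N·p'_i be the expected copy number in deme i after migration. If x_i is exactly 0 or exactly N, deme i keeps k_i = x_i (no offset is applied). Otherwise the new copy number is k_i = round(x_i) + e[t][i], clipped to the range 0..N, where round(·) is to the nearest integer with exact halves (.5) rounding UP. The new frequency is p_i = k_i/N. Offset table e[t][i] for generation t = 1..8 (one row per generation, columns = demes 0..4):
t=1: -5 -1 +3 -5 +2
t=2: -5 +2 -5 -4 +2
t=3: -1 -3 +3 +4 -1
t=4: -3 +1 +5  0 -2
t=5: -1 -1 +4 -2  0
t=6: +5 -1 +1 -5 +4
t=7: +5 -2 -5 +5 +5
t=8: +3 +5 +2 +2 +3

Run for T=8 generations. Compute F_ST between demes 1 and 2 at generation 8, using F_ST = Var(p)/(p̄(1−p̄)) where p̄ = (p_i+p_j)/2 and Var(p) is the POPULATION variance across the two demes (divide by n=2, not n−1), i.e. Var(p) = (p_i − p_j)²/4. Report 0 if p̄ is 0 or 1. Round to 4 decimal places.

0.0508

t=0: k=[106 0 0 0 0]
t=1: x=[96.4600 9.5400 0.0000 0.0000 0.0000] k=[91 9 0 0 0]
t=2: x=[83.6200 15.5700 0.8100 0.0000 0.0000] k=[79 18 0 0 0]
t=3: x=[73.5100 21.8700 1.6200 0.0000 0.0000] k=[73 19 5 0 0]
t=4: x=[68.1400 22.6000 5.8100 0.4500 0.0000] k=[65 24 11 0 0]
t=5: x=[61.3100 26.5200 11.1800 0.9900 0.0000] k=[60 26 15 0 0]
t=6: x=[56.9400 28.0700 14.6400 1.3500 0.0000] k=[62 27 16 0 0]
t=7: x=[58.8500 29.1600 15.5500 1.4400 0.0000] k=[64 27 11 6 0]
t=8: x=[60.6700 28.8900 11.9900 5.9100 0.5400] k=[64 34 14 8 4]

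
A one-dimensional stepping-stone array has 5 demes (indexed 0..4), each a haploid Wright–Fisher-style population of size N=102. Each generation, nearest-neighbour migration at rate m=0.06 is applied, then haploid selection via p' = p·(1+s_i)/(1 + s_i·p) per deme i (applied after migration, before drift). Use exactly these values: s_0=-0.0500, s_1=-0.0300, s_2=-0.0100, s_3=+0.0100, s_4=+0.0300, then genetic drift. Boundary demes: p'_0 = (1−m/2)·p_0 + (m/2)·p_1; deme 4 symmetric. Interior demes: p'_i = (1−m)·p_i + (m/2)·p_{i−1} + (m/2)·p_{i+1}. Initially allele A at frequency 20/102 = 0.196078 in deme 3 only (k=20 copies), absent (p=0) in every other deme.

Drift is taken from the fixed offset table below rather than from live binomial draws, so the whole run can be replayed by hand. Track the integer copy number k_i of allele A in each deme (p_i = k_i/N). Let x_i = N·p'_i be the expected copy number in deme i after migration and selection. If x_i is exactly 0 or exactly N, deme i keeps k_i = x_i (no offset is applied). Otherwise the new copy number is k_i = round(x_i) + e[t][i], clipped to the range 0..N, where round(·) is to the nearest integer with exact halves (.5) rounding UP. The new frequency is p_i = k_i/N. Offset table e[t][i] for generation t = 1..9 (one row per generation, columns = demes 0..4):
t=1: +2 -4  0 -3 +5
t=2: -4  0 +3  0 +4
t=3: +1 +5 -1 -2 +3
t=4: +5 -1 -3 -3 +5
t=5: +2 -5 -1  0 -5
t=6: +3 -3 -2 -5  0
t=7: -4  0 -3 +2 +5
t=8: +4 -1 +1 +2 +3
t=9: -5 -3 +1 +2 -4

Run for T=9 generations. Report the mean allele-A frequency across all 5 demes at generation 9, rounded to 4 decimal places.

t=0: k=[0 0 0 20 0]
t=1: x=[0.0000 0.0000 0.5940 18.9531 0.6179] k=[0 0 1 16 6]
t=2: x=[0.0000 0.0291 1.4060 15.3795 6.4770] k=[0 0 4 15 10]
t=3: x=[0.0000 0.1164 4.1696 14.6444 10.4234] k=[0 5 3 13 13]
t=4: x=[0.1425 4.6529 3.3275 12.8110 13.3390] k=[5 4 0 10 18]
t=5: x=[4.7330 3.7971 0.4158 10.0296 18.1977] k=[7 0 0 10 13]
t=6: x=[6.4720 0.2037 0.2970 9.8784 13.2470] k=[9 0 0 5 13]
t=7: x=[8.3291 0.2619 0.1485 5.1383 13.0937] k=[4 0 0 7 18]
t=8: x=[3.6930 0.1164 0.2079 7.1862 18.1060] k=[8 0 1 9 21]
t=9: x=[7.4001 0.2619 1.1980 9.2030 21.1309] k=[2 0 2 11 17]

0.0627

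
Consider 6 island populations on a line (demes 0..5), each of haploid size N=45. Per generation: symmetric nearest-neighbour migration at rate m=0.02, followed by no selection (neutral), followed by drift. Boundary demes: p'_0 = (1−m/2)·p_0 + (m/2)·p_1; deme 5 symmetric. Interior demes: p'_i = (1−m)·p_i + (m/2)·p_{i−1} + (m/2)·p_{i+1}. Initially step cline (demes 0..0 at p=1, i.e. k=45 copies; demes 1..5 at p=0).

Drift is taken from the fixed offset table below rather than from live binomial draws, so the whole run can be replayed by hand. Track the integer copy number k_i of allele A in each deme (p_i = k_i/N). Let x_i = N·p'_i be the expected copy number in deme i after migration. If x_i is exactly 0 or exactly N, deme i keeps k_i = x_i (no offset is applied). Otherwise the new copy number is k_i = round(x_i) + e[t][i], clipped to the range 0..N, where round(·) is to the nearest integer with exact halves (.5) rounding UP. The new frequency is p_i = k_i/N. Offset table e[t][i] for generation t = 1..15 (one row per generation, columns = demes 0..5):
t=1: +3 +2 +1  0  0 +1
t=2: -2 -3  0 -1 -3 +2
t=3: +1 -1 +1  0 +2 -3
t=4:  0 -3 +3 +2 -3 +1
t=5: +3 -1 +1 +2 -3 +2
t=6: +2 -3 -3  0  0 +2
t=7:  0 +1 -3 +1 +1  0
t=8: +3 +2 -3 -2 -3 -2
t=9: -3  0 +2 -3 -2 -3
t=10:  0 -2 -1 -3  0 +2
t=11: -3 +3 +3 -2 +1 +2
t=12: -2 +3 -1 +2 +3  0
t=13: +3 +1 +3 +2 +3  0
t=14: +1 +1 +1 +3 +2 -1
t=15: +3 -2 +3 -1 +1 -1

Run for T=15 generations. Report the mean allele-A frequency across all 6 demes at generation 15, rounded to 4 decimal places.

t=0: k=[45 0 0 0 0 0]
t=1: x=[44.5500 0.4500 0.0000 0.0000 0.0000 0.0000] k=[45 2 0 0 0 0]
t=2: x=[44.5700 2.4100 0.0200 0.0000 0.0000 0.0000] k=[43 0 0 0 0 0]
t=3: x=[42.5700 0.4300 0.0000 0.0000 0.0000 0.0000] k=[44 0 0 0 0 0]
t=4: x=[43.5600 0.4400 0.0000 0.0000 0.0000 0.0000] k=[44 0 0 0 0 0]
t=5: x=[43.5600 0.4400 0.0000 0.0000 0.0000 0.0000] k=[45 0 0 0 0 0]
t=6: x=[44.5500 0.4500 0.0000 0.0000 0.0000 0.0000] k=[45 0 0 0 0 0]
t=7: x=[44.5500 0.4500 0.0000 0.0000 0.0000 0.0000] k=[45 1 0 0 0 0]
t=8: x=[44.5600 1.4300 0.0100 0.0000 0.0000 0.0000] k=[45 3 0 0 0 0]
t=9: x=[44.5800 3.3900 0.0300 0.0000 0.0000 0.0000] k=[42 3 2 0 0 0]
t=10: x=[41.6100 3.3800 1.9900 0.0200 0.0000 0.0000] k=[42 1 1 0 0 0]
t=11: x=[41.5900 1.4100 0.9900 0.0100 0.0000 0.0000] k=[39 4 4 0 0 0]
t=12: x=[38.6500 4.3500 3.9600 0.0400 0.0000 0.0000] k=[37 7 3 2 0 0]
t=13: x=[36.7000 7.2600 3.0300 1.9900 0.0200 0.0000] k=[40 8 6 4 3 0]
t=14: x=[39.6800 8.3000 6.0000 4.0100 2.9800 0.0300] k=[41 9 7 7 5 0]
t=15: x=[40.6800 9.3000 7.0200 6.9800 4.9700 0.0500] k=[44 7 10 6 6 0]

0.2704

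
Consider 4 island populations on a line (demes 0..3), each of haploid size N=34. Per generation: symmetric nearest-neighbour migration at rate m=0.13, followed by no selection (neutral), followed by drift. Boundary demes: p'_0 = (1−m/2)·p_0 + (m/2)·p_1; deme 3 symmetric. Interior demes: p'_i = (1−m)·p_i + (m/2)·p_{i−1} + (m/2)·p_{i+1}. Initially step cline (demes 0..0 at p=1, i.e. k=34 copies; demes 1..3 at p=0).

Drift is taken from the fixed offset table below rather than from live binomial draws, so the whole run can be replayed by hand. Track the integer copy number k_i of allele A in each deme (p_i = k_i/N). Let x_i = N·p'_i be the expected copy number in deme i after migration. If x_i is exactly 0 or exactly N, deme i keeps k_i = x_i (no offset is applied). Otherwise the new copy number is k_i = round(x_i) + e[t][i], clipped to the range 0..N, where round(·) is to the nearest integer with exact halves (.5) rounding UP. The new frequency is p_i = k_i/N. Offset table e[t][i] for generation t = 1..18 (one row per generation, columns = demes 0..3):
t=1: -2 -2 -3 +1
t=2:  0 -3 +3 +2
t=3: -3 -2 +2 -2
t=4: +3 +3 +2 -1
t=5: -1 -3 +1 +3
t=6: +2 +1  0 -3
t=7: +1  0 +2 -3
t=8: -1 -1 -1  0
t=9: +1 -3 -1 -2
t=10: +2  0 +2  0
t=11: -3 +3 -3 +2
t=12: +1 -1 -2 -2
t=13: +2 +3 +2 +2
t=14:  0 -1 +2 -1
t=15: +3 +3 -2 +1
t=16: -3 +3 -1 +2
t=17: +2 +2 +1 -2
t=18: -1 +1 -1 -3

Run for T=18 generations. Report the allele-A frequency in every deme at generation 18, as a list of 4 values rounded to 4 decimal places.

t=0: k=[34 0 0 0]
t=1: x=[31.7900 2.2100 0.0000 0.0000] k=[30 0 0 0]
t=2: x=[28.0500 1.9500 0.0000 0.0000] k=[28 0 0 0]
t=3: x=[26.1800 1.8200 0.0000 0.0000] k=[23 0 0 0]
t=4: x=[21.5050 1.4950 0.0000 0.0000] k=[25 4 0 0]
t=5: x=[23.6350 5.1050 0.2600 0.0000] k=[23 2 1 0]
t=6: x=[21.6350 3.3000 1.0000 0.0650] k=[24 4 1 0]
t=7: x=[22.7000 5.1050 1.1300 0.0650] k=[24 5 3 0]
t=8: x=[22.7650 6.1050 2.9350 0.1950] k=[22 5 2 0]
t=9: x=[20.8950 5.9100 2.0650 0.1300] k=[22 3 1 0]
t=10: x=[20.7650 4.1050 1.0650 0.0650] k=[23 4 3 0]
t=11: x=[21.7650 5.1700 2.8700 0.1950] k=[19 8 0 2]
t=12: x=[18.2850 8.1950 0.6500 1.8700] k=[19 7 0 0]
t=13: x=[18.2200 7.3250 0.4550 0.0000] k=[20 10 2 0]
t=14: x=[19.3500 10.1300 2.3900 0.1300] k=[19 9 4 0]
t=15: x=[18.3500 9.3250 4.0650 0.2600] k=[21 12 2 1]
t=16: x=[20.4150 11.9350 2.5850 1.0650] k=[17 15 2 3]
t=17: x=[16.8700 14.2850 2.9100 2.9350] k=[19 16 4 1]
t=18: x=[18.8050 15.4150 4.5850 1.1950] k=[18 16 4 0]

[0.5294, 0.4706, 0.1176, 0.0000]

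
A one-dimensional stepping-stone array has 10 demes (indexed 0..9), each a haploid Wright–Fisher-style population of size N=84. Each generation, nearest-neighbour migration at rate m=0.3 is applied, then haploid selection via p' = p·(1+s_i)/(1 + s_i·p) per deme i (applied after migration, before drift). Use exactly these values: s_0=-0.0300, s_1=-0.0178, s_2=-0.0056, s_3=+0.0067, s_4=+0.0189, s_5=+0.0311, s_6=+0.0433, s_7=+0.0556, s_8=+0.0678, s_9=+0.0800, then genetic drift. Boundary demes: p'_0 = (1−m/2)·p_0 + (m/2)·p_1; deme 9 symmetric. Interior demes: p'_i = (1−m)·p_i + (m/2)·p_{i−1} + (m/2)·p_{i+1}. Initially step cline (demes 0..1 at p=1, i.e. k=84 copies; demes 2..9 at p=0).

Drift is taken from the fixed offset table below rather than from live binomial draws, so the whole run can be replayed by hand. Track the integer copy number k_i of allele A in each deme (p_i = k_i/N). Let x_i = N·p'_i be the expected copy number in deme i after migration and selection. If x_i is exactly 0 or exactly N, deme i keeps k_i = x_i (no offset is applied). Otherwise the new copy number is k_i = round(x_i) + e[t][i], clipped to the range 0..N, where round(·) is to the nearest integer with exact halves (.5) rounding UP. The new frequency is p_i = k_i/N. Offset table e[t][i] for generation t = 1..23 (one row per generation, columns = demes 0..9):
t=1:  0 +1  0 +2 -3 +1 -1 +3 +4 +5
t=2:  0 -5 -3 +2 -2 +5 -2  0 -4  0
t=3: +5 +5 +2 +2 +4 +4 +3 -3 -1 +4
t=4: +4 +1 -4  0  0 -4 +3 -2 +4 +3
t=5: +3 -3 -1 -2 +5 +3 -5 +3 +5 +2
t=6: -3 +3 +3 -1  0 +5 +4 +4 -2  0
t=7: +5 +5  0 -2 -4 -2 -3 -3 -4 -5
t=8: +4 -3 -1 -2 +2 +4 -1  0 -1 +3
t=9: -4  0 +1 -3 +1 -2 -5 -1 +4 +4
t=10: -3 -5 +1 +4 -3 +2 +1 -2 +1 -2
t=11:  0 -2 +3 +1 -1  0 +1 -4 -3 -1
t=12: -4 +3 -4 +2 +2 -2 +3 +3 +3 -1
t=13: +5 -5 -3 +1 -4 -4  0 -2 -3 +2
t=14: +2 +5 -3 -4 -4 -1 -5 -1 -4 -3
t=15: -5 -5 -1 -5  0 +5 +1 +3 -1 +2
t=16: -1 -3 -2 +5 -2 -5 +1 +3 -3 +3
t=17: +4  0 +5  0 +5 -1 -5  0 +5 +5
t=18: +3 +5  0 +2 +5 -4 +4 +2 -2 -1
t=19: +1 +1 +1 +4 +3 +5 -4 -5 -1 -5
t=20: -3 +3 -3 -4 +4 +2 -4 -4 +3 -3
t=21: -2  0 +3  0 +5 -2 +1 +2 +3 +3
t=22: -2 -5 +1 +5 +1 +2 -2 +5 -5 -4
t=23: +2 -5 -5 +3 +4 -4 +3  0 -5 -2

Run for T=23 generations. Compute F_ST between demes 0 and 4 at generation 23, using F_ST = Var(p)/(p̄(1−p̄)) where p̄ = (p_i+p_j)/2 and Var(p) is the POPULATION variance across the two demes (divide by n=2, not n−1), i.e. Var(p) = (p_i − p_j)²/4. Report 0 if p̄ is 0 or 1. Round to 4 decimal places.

0.0177

t=0: k=[84 84 0 0 0 0 0 0 0 0]
t=1: x=[84.0000 71.2064 12.5400 0.0000 0.0000 0.0000 0.0000 0.0000 0.0000 0.0000] k=[84 72 13 0 0 0 0 0 0 0]
t=2: x=[82.1456 64.6842 19.8148 1.9628 0.0000 0.0000 0.0000 0.0000 0.0000 0.0000] k=[82 60 17 4 0 0 0 0 0 0]
t=3: x=[78.5467 56.5189 21.4103 5.3835 0.6113 0.0000 0.0000 0.0000 0.0000 0.0000] k=[84 62 23 7 5 0 0 0 0 0]
t=4: x=[80.6021 59.1368 26.3483 9.1543 4.6313 0.7731 0.0000 0.0000 0.0000 0.0000] k=[84 60 22 9 5 0 0 0 0 0]
t=5: x=[80.2936 57.5758 25.6498 10.4108 4.9363 0.7731 0.0000 0.0000 0.0000 0.0000] k=[83 55 25 8 10 4 0 0 0 0]
t=6: x=[78.6494 54.3564 26.8473 10.9133 8.9486 4.4267 0.6258 0.0000 0.0000 0.0000] k=[76 57 30 10 9 9 5 0 0 0]
t=7: x=[72.8589 55.4626 30.9402 12.9228 9.3038 8.6344 5.0474 0.7913 0.0000 0.0000] k=[78 60 31 11 5 7 2 0 0 0]
t=8: x=[75.0596 58.0289 32.2384 13.1740 6.3084 6.1216 2.5529 0.3166 0.0000 0.0000] k=[79 55 31 11 8 10 2 0 0 0]
t=9: x=[75.1620 54.6580 31.4894 13.6261 8.8979 8.7369 3.0211 0.3166 0.0000 0.0000] k=[71 55 32 11 10 7 0 0 0 0]
t=10: x=[68.2132 53.6025 32.1884 14.0781 9.8618 6.5834 1.0949 0.0000 0.0000 0.0000] k=[65 49 33 18 7 9 2 0 0 0]
t=11: x=[62.1106 48.6328 33.0374 18.6969 9.1008 7.8656 2.8650 0.3166 0.0000 0.0000] k=[62 47 36 20 8 8 4 0 0 0]
t=12: x=[59.2212 47.2291 35.1352 20.7040 9.9633 7.6093 4.1646 0.6331 0.0000 0.0000] k=[55 50 31 23 12 6 7 4 0 0]
t=13: x=[53.6622 47.5298 32.5380 22.6603 12.9538 7.2503 6.6552 4.0537 0.6404 0.0000] k=[59 43 30 24 9 3 7 2 0 0]
t=14: x=[56.0347 43.0732 30.9402 22.7606 10.5211 4.6322 5.8775 2.5820 0.3203 0.0000] k=[58 48 28 19 7 4 1 2 0 0]
t=15: x=[55.9337 46.1268 29.5424 18.6467 8.4919 4.1183 1.6679 1.6345 0.3203 0.0000] k=[51 41 29 14 8 9 3 5 0 0]
t=16: x=[48.8791 40.3233 28.4443 15.4339 9.2023 8.1732 4.3724 4.1587 0.8004 0.0000] k=[48 37 26 20 7 3 5 7 0 0]
t=17: x=[45.7163 36.6286 26.6477 19.0482 8.4919 4.0155 5.2031 5.9419 1.1202 0.0000] k=[50 37 32 19 13 3 0 6 6 0]
t=18: x=[47.4223 37.8262 30.6905 20.1521 12.5992 4.1697 1.4075 5.3654 5.4235 0.9712] k=[50 43 31 22 18 0 5 7 3 0]
t=19: x=[48.3263 41.8728 31.3396 22.8609 16.1428 3.5528 4.7359 6.4133 3.3550 0.4858] k=[49 43 32 27 19 9 1 1 2 0]
t=20: x=[47.4725 41.8728 32.7877 26.6714 18.9736 9.5563 2.2927 1.2130 1.6530 0.3239] k=[44 45 30 23 23 12 0 0 5 0]
t=21: x=[43.5116 42.2229 31.0899 24.1648 21.6495 12.1652 1.8762 0.7913 3.7268 0.8094] k=[42 42 34 24 27 10 3 3 7 4]
t=22: x=[41.3604 40.4232 33.5867 26.0699 24.3223 11.8074 4.2166 3.7911 6.3230 4.7857] k=[39 35 35 31 25 14 2 9 1 1]
t=23: x=[37.7659 35.2321 34.2860 30.8302 24.5742 14.2079 5.0474 7.0936 2.3450 1.0790] k=[40 30 29 34 29 10 8 7 0 0]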